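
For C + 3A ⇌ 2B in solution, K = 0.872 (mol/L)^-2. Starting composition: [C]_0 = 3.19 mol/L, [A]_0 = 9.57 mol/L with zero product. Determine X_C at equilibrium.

X = 0.699

Let X = conversion of C; extent ξ = 3.19·X mol/L.
Concentrations: [C] = 3.19 − 3.19X; [A] = 9.57 − 9.57X; [B] = 6.38X.
K = [B]^2 / ([C] [A]^3).
This equals 0.872 at X = 0.699 (the root in 0 < X < 1).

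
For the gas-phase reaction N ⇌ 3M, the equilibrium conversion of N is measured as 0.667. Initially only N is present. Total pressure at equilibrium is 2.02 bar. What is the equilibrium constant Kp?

Take 1 mol N as basis and let X be its fractional conversion, so ξ = X.
Species balance: n_N = 1 − X; n_M = 3X.
Total moles n_T = 1 + 2X.
At X = 0.667: n_N = 0.333, n_M = 2, n_T = 2.33.
p_i = (n_i/n_T)·P. Kp = p_M^3 / (p_N) = 18 bar^2.

Kp = 18 bar^2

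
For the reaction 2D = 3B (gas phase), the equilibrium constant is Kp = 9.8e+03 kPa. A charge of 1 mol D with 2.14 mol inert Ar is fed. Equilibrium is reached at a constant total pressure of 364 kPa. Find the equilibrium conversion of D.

Take 1 mol D as basis and let X be its fractional conversion, so ξ = 0.5X.
Moles: n_D = 1 − X; n_B = 1.5X; n_I = 2.14 (inert).
Summing: n_T = 3.14 + 0.5X.
With p_i = (n_i/n_T)P, Kp = p_B^3 / (p_D^2).
Equating to 9.8e+03 kPa and solving on 0 < X < 1: X = 0.852.

X = 0.852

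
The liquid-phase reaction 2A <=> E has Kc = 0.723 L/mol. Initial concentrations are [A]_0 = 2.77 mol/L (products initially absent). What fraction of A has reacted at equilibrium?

Let X = conversion of A; extent ξ = 2.77X/2 mol/L.
Concentrations: [A] = 2.77 − 2.77X; [E] = 1.39X.
Kc = [E] / ([A]^2).
This equals 0.723 at X = 0.610 (the root in 0 < X < 1).

X = 0.610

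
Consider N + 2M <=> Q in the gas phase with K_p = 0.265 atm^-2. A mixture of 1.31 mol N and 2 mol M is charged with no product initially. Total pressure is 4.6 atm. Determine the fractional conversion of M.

X = 0.592

Let X = conversion of M (basis 2 mol M); extent of reaction ξ = X.
At extent ξ: n_N = 1.31 − X; n_M = 2 − 2X; n_Q = X.
Summing: n_T = 3.31 − 2X.
y_i = n_i/n_T, p_i = y_i·P. K_p = p_Q / (p_N p_M^2).
Setting this equal to 0.265 atm^-2 and taking the physical root (0 < X < 1) gives X = 0.592.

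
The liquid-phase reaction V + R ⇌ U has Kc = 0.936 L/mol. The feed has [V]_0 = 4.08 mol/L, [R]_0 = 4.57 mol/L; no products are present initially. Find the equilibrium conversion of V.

X = 0.645

Let X = conversion of V; extent ξ = 4.08·X mol/L.
Concentrations: [V] = 4.08 − 4.08X; [R] = 4.57 − 4.08X; [U] = 4.08X.
Kc = [U] / ([V] [R]).
This equals 0.936 at X = 0.645 (the root in 0 < X < 1).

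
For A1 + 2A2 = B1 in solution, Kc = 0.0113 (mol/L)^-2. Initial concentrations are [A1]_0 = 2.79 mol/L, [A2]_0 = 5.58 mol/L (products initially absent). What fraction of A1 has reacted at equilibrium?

X = 0.188

Let X = conversion of A1; extent ξ = 2.79·X mol/L.
Concentrations: [A1] = 2.79 − 2.79X; [A2] = 5.58 − 5.58X; [B1] = 2.79X.
Kc = [B1] / ([A1] [A2]^2).
Equating to 0.0113 (mol/L)^-2: the physical root is X = 0.188.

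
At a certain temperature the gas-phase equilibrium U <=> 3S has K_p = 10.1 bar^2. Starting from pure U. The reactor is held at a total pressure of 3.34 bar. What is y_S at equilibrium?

Take 1 mol U as basis and let X be its fractional conversion, so ξ = X.
Mole table: n_U = 1 − X; n_S = 3X.
Summing: n_T = 1 + 2X.
y_i = n_i/n_T, p_i = y_i·P. K_p = p_S^3 / (p_U).
Equating to 10.1 bar^2 and solving on 0 < X < 1: X = 0.403.
Then n_S = 1.21, n_T = 1.81, so y_S = 0.669.

y_S = 0.669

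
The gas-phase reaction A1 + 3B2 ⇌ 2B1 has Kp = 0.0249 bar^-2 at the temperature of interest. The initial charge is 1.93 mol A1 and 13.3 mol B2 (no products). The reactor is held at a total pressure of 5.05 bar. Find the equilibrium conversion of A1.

Let X = conversion of A1 (basis 1.93 mol A1); extent of reaction ξ = 1.93X.
Moles: n_A1 = 1.93 − 1.93X; n_B2 = 13.3 − 5.79X; n_B1 = 3.86X.
n_T = Σnᵢ = 15.2 − 3.86X.
Mole fractions y_i = n_i/n_T; Kp = p_B1^2 / (p_A1 p_B2^3) with p_i = y_i·P.
Substituting and setting equal to 0.0249 bar^-2 gives a polynomial in X; the root in (0,1) is X = 0.507.

X = 0.507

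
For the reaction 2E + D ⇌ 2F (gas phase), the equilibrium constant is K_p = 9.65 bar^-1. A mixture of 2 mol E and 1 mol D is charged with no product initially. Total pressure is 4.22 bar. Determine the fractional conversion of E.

X = 0.698

Basis: 2 mol E initially; let X = conversion of E. Extent ξ = X.
Moles: n_E = 2 − 2X; n_D = 1 − X; n_F = 2X.
Summing: n_T = 3 − X.
y_i = n_i/n_T, p_i = y_i·P. K_p = p_F^2 / (p_E^2 p_D).
Equating to 9.65 bar^-1 and solving on 0 < X < 1: X = 0.698.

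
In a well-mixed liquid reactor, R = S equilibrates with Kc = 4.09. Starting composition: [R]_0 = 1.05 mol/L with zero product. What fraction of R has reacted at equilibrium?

X = 0.804

Let X = conversion of R; extent ξ = 1.05·X mol/L.
Concentrations: [R] = 1.05 − 1.05X; [S] = 1.05X.
Kc = [S] / ([R]).
This equals 4.09 at X = 0.804 (the root in 0 < X < 1).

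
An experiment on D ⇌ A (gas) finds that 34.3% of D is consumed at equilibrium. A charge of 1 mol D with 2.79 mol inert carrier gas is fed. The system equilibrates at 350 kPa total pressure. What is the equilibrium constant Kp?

Basis: 1 mol D initially; let X = conversion of D. Extent ξ = X.
Moles: n_D = 1 − X; n_A = X; n_I = 2.79 (inert).
Total moles n_T = 3.79 (Δν = 0, constant).
At X = 0.343: n_D = 0.657, n_A = 0.343, n_T = 3.79.
p_i = (n_i/n_T)·P. Kp = p_A / (p_D) = 0.522.

Kp = 0.522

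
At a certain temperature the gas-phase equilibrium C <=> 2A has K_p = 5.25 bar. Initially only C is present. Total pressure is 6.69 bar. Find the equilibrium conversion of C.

Basis: 1 mol C initially; let X = conversion of C. Extent ξ = X.
Moles: n_C = 1 − X; n_A = 2X.
n_T = Σnᵢ = 1 + X.
Mole fractions y_i = n_i/n_T; K_p = p_A^2 / (p_C) with p_i = y_i·P.
Equating to 5.25 bar and solving on 0 < X < 1: X = 0.405.

X = 0.405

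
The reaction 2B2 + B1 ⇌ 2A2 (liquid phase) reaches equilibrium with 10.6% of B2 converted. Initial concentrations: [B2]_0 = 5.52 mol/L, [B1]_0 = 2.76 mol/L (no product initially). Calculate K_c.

Let X = conversion of B2.
Concentrations: [B2] = 5.52 − 5.52X; [B1] = 2.76 − 2.76X; [A2] = 5.52X.
At X = 0.106: [B2] = 4.93, [B1] = 2.47, [A2] = 0.585.
K_c = [A2]^2 / ([B2]^2 [B1]) = 0.0057 L/mol.

K_c = 0.0057 L/mol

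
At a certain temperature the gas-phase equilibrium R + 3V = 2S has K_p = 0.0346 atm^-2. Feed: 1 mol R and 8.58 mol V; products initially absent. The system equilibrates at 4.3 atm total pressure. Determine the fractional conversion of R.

X = 0.564

Take 1 mol R as basis and let X be its fractional conversion, so ξ = X.
Moles: n_R = 1 − X; n_V = 8.58 − 3X; n_S = 2X.
n_T = Σnᵢ = 9.58 − 2X.
y_i = n_i/n_T, p_i = y_i·P. K_p = p_S^2 / (p_R p_V^3).
Substituting and setting equal to 0.0346 atm^-2 gives a polynomial in X; the root in (0,1) is X = 0.564.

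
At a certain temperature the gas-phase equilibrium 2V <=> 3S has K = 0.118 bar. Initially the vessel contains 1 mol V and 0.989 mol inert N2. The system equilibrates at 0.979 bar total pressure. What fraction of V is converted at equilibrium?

X = 0.327

Let X = conversion of V (basis 1 mol V); extent of reaction ξ = 0.5X.
Moles: n_V = 1 − X; n_S = 1.5X; n_I = 0.989 (inert).
Summing: n_T = 1.99 + 0.5X.
y_i = n_i/n_T, p_i = y_i·P. K = p_S^3 / (p_V^2).
This yields a degree-3 equation in X; solving on (0,1), X = 0.327.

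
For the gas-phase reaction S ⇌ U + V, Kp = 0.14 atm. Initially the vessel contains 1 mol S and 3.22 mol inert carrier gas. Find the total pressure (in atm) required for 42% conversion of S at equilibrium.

Basis: 1 mol S initially; let X = conversion of S. Extent ξ = X.
At extent ξ: n_S = 1 − X; n_U = X; n_V = X; n_I = 3.22 (inert).
n_T = Σnᵢ = 4.22 + X.
Kp = p_U p_V / (p_S) with p_i = (n_i/n_T)·P.
At X = 0.42: the mole-fraction product g(X) = Π y_i^ν_i = 0.06555. Since Kp = g(X)·P^{1}, P = (Kp/g)^(1/1) = (0.14/0.06555)^(1/1) = 2.14 atm.

P = 2.14 atm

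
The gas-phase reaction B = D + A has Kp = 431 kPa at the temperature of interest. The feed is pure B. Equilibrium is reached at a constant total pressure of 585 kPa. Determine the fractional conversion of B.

Basis: 1 mol B initially; let X = conversion of B. Extent ξ = X.
Species balance: n_B = 1 − X; n_D = X; n_A = X.
Total moles n_T = 1 + X.
y_i = n_i/n_T, p_i = y_i·P. Kp = p_D p_A / (p_B).
Substituting and setting equal to 431 kPa gives a polynomial in X; the root in (0,1) is X = 0.651.

X = 0.651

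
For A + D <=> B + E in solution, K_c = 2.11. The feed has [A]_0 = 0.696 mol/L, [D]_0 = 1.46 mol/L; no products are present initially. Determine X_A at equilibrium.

Let X = conversion of A; extent ξ = 0.696·X mol/L.
Concentrations: [A] = 0.696 − 0.696X; [D] = 1.46 − 0.696X; [B] = 0.696X; [E] = 0.696X.
K_c = [B] [E] / ([A] [D]).
Solving K_c = 2.11 for X ∈ (0,1): X = 0.781.

X = 0.781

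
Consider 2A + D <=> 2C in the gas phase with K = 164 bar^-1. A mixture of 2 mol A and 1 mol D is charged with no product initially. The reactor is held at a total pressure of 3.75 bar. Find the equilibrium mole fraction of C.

Take 2 mol A as basis and let X be its fractional conversion, so ξ = X.
Moles: n_A = 2 − 2X; n_D = 1 − X; n_C = 2X.
Total moles n_T = 3 − X.
Mole fractions y_i = n_i/n_T; K = p_C^2 / (p_A^2 p_D) with p_i = y_i·P.
Substituting and setting equal to 164 bar^-1 gives a polynomial in X; the root in (0,1) is X = 0.863.
Then n_C = 1.73, n_T = 2.14, so y_C = 0.807.

y_C = 0.807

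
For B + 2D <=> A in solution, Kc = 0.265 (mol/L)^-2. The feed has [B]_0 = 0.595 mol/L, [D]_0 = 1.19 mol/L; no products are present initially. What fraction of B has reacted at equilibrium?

Let X = conversion of B; extent ξ = 0.595·X mol/L.
Concentrations: [B] = 0.595 − 0.595X; [D] = 1.19 − 1.19X; [A] = 0.595X.
Kc = [A] / ([B] [D]^2).
Equating to 0.265 (mol/L)^-2: the physical root is X = 0.195.

X = 0.195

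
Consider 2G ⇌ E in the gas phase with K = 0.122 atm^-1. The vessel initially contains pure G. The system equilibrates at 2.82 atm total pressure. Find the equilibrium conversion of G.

Let X = conversion of G (basis 1 mol G); extent of reaction ξ = 0.5X.
Species balance: n_G = 1 − X; n_E = 0.5X.
Total moles n_T = 1 − 0.5X.
With p_i = (n_i/n_T)P, K = p_E / (p_G^2).
Substituting and setting equal to 0.122 atm^-1 gives a polynomial in X; the root in (0,1) is X = 0.351.

X = 0.351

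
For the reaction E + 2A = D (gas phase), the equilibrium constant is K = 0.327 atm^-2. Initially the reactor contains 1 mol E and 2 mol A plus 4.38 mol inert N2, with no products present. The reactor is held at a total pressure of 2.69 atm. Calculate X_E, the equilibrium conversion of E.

Take 1 mol E as basis and let X be its fractional conversion, so ξ = X.
At extent ξ: n_E = 1 − X; n_A = 2 − 2X; n_D = X; n_I = 4.38 (inert).
n_T = Σnᵢ = 7.38 − 2X.
Mole fractions y_i = n_i/n_T; K = p_D / (p_E p_A^2) with p_i = y_i·P.
Equating to 0.327 atm^-2 and solving on 0 < X < 1: X = 0.125.

X = 0.125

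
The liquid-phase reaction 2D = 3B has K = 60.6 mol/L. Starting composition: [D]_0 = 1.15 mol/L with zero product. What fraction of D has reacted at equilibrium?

X = 0.814

Let X = conversion of D; extent ξ = 1.15X/2 mol/L.
Concentrations: [D] = 1.15 − 1.15X; [B] = 1.72X.
K = [B]^3 / ([D]^2).
Setting equal to 60.6 and solving for X on (0,1) gives X = 0.814.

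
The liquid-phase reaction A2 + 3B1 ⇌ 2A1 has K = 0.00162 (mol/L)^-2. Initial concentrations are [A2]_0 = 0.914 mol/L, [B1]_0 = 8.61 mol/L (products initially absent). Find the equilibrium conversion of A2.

Let X = conversion of A2; extent ξ = 0.914·X mol/L.
Concentrations: [A2] = 0.914 − 0.914X; [B1] = 8.61 − 2.74X; [A1] = 1.83X.
K = [A1]^2 / ([A2] [B1]^3).
Solving K = 0.00162 for X ∈ (0,1): X = 0.356.

X = 0.356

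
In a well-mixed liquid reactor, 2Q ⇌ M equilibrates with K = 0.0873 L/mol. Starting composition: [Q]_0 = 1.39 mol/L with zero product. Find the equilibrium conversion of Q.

X = 0.168

Let X = conversion of Q; extent ξ = 1.39X/2 mol/L.
Concentrations: [Q] = 1.39 − 1.39X; [M] = 0.695X.
K = [M] / ([Q]^2).
Equating to 0.0873 L/mol: the physical root is X = 0.168.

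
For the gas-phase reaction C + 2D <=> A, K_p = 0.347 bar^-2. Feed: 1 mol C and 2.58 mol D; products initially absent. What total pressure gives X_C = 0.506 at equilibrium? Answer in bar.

Let X = conversion of C (basis 1 mol C); extent of reaction ξ = X.
At extent ξ: n_C = 1 − X; n_D = 2.58 − 2X; n_A = X.
Summing: n_T = 3.58 − 2X.
K_p = p_A / (p_C p_D^2) with p_i = (n_i/n_T)·P.
At X = 0.506: the mole-fraction product g(X) = Π y_i^ν_i = 2.747. Since K_p = g(X)·P^{-2}, P = (g/K_p)^(1/2) = (2.747/0.347)^(1/2) = 2.81 bar.

P = 2.81 bar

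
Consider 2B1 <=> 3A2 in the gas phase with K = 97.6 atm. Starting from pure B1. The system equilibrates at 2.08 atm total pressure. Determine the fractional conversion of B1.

X = 0.830

Let X = conversion of B1 (basis 1 mol B1); extent of reaction ξ = 0.5X.
Mole table: n_B1 = 1 − X; n_A2 = 1.5X.
Summing: n_T = 1 + 0.5X.
y_i = n_i/n_T, p_i = y_i·P. K = p_A2^3 / (p_B1^2).
Substituting and setting equal to 97.6 atm gives a polynomial in X; the root in (0,1) is X = 0.830.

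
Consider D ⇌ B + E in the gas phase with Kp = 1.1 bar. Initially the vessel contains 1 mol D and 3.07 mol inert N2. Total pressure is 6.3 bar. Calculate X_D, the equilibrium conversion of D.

X = 0.582

Let X = conversion of D (basis 1 mol D); extent of reaction ξ = X.
Mole table: n_D = 1 − X; n_B = X; n_E = X; n_I = 3.07 (inert).
n_T = Σnᵢ = 4.07 + X.
y_i = n_i/n_T, p_i = y_i·P. Kp = p_B p_E / (p_D).
Substituting and setting equal to 1.1 bar gives a polynomial in X; the root in (0,1) is X = 0.582.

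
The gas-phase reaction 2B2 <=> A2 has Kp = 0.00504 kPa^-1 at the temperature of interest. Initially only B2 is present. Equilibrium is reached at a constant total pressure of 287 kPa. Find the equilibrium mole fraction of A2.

Let X = conversion of B2 (basis 1 mol B2); extent of reaction ξ = 0.5X.
Mole table: n_B2 = 1 − X; n_A2 = 0.5X.
Total moles n_T = 1 − 0.5X.
With p_i = (n_i/n_T)P, Kp = p_A2 / (p_B2^2).
Setting this equal to 0.00504 kPa^-1 and taking the physical root (0 < X < 1) gives X = 0.616.
Then n_A2 = 0.308, n_T = 0.692, so y_A2 = 0.445.

y_A2 = 0.445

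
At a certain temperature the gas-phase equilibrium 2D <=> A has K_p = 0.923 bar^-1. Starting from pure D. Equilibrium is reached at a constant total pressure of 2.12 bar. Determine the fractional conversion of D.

X = 0.663

Let X = conversion of D (basis 1 mol D); extent of reaction ξ = 0.5X.
Mole table: n_D = 1 − X; n_A = 0.5X.
n_T = Σnᵢ = 1 − 0.5X.
With p_i = (n_i/n_T)P, K_p = p_A / (p_D^2).
This yields a degree-2 equation in X; solving on (0,1), X = 0.663.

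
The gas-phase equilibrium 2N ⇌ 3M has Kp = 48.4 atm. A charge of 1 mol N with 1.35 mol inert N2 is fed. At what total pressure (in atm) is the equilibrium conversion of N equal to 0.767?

Basis: 1 mol N initially; let X = conversion of N. Extent ξ = 0.5X.
Mole table: n_N = 1 − X; n_M = 1.5X; n_I = 1.35 (inert).
Summing: n_T = 2.35 + 0.5X.
Kp = p_M^3 / (p_N^2) with p_i = (n_i/n_T)·P.
At X = 0.767: the mole-fraction product g(X) = Π y_i^ν_i = 10.26. Since Kp = g(X)·P^{1}, P = (Kp/g)^(1/1) = (48.4/10.26)^(1/1) = 4.72 atm.

P = 4.72 atm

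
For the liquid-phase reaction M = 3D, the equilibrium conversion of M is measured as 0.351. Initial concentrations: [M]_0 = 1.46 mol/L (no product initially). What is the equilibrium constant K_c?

K_c = 3.83 (mol/L)^2

Let X = conversion of M.
Concentrations: [M] = 1.46 − 1.46X; [D] = 4.38X.
At X = 0.351: [M] = 0.948, [D] = 1.54.
K_c = [D]^3 / ([M]) = 3.83 (mol/L)^2.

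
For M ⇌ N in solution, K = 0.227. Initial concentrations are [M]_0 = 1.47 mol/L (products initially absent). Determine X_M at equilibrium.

Let X = conversion of M; extent ξ = 1.47·X mol/L.
Concentrations: [M] = 1.47 − 1.47X; [N] = 1.47X.
K = [N] / ([M]).
Equating to 0.227: the physical root is X = 0.185.

X = 0.185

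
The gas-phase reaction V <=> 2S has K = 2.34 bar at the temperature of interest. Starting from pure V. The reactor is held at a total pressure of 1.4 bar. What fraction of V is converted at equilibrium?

Take 1 mol V as basis and let X be its fractional conversion, so ξ = X.
Moles: n_V = 1 − X; n_S = 2X.
Total moles n_T = 1 + X.
Mole fractions y_i = n_i/n_T; K = p_S^2 / (p_V) with p_i = y_i·P.
Equating to 2.34 bar and solving on 0 < X < 1: X = 0.543.

X = 0.543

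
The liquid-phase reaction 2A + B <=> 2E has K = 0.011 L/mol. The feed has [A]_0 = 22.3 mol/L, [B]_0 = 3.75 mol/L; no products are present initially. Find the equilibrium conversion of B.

Let X = conversion of B; extent ξ = 3.75·X mol/L.
Concentrations: [A] = 22.3 − 7.5X; [B] = 3.75 − 3.75X; [E] = 7.5X.
K = [E]^2 / ([A]^2 [B]).
Setting equal to 0.011 and solving for X on (0,1) gives X = 0.403.

X = 0.403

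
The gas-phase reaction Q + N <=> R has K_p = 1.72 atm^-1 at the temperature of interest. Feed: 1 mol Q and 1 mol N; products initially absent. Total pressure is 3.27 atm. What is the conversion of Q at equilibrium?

Basis: 1 mol Q initially; let X = conversion of Q. Extent ξ = X.
Mole table: n_Q = 1 − X; n_N = 1 − X; n_R = X.
Summing: n_T = 2 − X.
Mole fractions y_i = n_i/n_T; K_p = p_R / (p_Q p_N) with p_i = y_i·P.
Setting this equal to 1.72 atm^-1 and taking the physical root (0 < X < 1) gives X = 0.611.

X = 0.611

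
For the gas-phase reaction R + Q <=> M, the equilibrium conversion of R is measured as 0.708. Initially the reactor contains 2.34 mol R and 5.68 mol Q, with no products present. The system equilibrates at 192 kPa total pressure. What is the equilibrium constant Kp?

Kp = 0.02 kPa^-1

Take 2.34 mol R as basis and let X be its fractional conversion, so ξ = 2.34X.
Mole table: n_R = 2.34 − 2.34X; n_Q = 5.68 − 2.34X; n_M = 2.34X.
Summing: n_T = 8.02 − 2.34X.
At X = 0.708: n_R = 0.683, n_Q = 4.02, n_M = 1.66, n_T = 6.36.
p_i = (n_i/n_T)·P. Kp = p_M / (p_R p_Q) = 0.02 kPa^-1.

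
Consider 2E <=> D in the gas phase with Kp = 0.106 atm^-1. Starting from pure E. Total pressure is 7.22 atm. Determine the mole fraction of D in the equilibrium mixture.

y_D = 0.337

Take 1 mol E as basis and let X be its fractional conversion, so ξ = 0.5X.
Mole table: n_E = 1 − X; n_D = 0.5X.
n_T = Σnᵢ = 1 − 0.5X.
With p_i = (n_i/n_T)P, Kp = p_D / (p_E^2).
Substituting and setting equal to 0.106 atm^-1 gives a polynomial in X; the root in (0,1) is X = 0.504.
Then n_D = 0.252, n_T = 0.748, so y_D = 0.337.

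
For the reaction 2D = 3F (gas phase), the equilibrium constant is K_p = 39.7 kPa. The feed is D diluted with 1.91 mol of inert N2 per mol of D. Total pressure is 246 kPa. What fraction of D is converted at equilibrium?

X = 0.383

Basis: 1 mol D initially; let X = conversion of D. Extent ξ = 0.5X.
Mole table: n_D = 1 − X; n_F = 1.5X; n_I = 1.91 (inert).
n_T = Σnᵢ = 2.91 + 0.5X.
y_i = n_i/n_T, p_i = y_i·P. K_p = p_F^3 / (p_D^2).
Equating to 39.7 kPa and solving on 0 < X < 1: X = 0.383.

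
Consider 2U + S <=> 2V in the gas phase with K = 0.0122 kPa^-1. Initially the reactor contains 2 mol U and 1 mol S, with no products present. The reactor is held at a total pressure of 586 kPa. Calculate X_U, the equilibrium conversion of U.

X = 0.537

Let X = conversion of U (basis 2 mol U); extent of reaction ξ = X.
Species balance: n_U = 2 − 2X; n_S = 1 − X; n_V = 2X.
Total moles n_T = 3 − X.
With p_i = (n_i/n_T)P, K = p_V^2 / (p_U^2 p_S).
Substituting and setting equal to 0.0122 kPa^-1 gives a polynomial in X; the root in (0,1) is X = 0.537.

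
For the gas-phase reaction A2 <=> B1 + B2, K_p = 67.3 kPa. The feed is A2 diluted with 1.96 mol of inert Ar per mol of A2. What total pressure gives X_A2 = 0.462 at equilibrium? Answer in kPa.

Basis: 1 mol A2 initially; let X = conversion of A2. Extent ξ = X.
Mole table: n_A2 = 1 − X; n_B1 = X; n_B2 = X; n_I = 1.96 (inert).
Summing: n_T = 2.96 + X.
K_p = p_B1 p_B2 / (p_A2) with p_i = (n_i/n_T)·P.
At X = 0.462: the mole-fraction product g(X) = Π y_i^ν_i = 0.1159. Since K_p = g(X)·P^{1}, P = (K_p/g)^(1/1) = (67.3/0.1159)^(1/1) = 580 kPa.

P = 580 kPa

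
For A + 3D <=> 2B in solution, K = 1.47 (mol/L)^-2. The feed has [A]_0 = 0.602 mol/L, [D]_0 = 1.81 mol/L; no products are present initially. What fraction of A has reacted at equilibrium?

X = 0.492

Let X = conversion of A; extent ξ = 0.602·X mol/L.
Concentrations: [A] = 0.602 − 0.602X; [D] = 1.81 − 1.81X; [B] = 1.2X.
K = [B]^2 / ([A] [D]^3).
Solving K = 1.47 for X ∈ (0,1): X = 0.492.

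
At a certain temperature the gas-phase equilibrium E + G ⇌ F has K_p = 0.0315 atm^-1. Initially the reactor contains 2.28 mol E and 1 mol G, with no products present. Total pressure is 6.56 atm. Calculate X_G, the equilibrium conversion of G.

X = 0.124

Take 1 mol G as basis and let X be its fractional conversion, so ξ = X.
Mole table: n_E = 2.28 − X; n_G = 1 − X; n_F = X.
Total moles n_T = 3.28 − X.
Mole fractions y_i = n_i/n_T; K_p = p_F / (p_E p_G) with p_i = y_i·P.
Setting this equal to 0.0315 atm^-1 and taking the physical root (0 < X < 1) gives X = 0.124.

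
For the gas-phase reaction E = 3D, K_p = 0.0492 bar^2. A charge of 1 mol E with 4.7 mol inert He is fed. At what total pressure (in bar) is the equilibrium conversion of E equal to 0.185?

Let X = conversion of E (basis 1 mol E); extent of reaction ξ = X.
Moles: n_E = 1 − X; n_D = 3X; n_I = 4.7 (inert).
Total moles n_T = 5.7 + 2X.
K_p = p_D^3 / (p_E) with p_i = (n_i/n_T)·P.
At X = 0.185: the mole-fraction product g(X) = Π y_i^ν_i = 0.005693. Since K_p = g(X)·P^{2}, P = (K_p/g)^(1/2) = (0.0492/0.005693)^(1/2) = 2.94 bar.

P = 2.94 bar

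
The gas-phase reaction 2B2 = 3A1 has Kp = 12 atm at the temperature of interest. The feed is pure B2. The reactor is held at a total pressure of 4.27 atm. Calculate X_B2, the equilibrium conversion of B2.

X = 0.577

Let X = conversion of B2 (basis 1 mol B2); extent of reaction ξ = 0.5X.
Mole table: n_B2 = 1 − X; n_A1 = 1.5X.
Total moles n_T = 1 + 0.5X.
With p_i = (n_i/n_T)P, Kp = p_A1^3 / (p_B2^2).
Equating to 12 atm and solving on 0 < X < 1: X = 0.577.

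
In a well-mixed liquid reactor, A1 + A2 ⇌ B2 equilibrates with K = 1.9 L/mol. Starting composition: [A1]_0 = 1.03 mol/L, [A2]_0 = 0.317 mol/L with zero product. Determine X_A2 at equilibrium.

Let X = conversion of A2; extent ξ = 0.317·X mol/L.
Concentrations: [A1] = 1.03 − 0.317X; [A2] = 0.317 − 0.317X; [B2] = 0.317X.
K = [B2] / ([A1] [A2]).
Equating to 1.9 L/mol: the physical root is X = 0.614.

X = 0.614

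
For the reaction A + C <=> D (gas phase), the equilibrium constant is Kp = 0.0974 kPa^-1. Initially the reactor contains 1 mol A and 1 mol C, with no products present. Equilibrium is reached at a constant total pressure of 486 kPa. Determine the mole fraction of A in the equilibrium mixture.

y_A = 0.126

Let X = conversion of A (basis 1 mol A); extent of reaction ξ = X.
Moles: n_A = 1 − X; n_C = 1 − X; n_D = X.
Total moles n_T = 2 − X.
With p_i = (n_i/n_T)P, Kp = p_D / (p_A p_C).
Substituting and setting equal to 0.0974 kPa^-1 gives a polynomial in X; the root in (0,1) is X = 0.856.
Then n_A = 0.144, n_T = 1.14, so y_A = 0.126.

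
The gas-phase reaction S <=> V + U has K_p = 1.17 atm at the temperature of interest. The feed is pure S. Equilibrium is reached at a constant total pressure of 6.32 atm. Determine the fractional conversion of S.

Basis: 1 mol S initially; let X = conversion of S. Extent ξ = X.
At extent ξ: n_S = 1 − X; n_V = X; n_U = X.
Total moles n_T = 1 + X.
Mole fractions y_i = n_i/n_T; K_p = p_V p_U / (p_S) with p_i = y_i·P.
Equating to 1.17 atm and solving on 0 < X < 1: X = 0.395.

X = 0.395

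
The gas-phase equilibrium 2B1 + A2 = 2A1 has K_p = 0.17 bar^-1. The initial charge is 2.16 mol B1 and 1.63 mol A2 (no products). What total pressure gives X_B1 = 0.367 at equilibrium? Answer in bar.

Take 2.16 mol B1 as basis and let X be its fractional conversion, so ξ = 1.08X.
Species balance: n_B1 = 2.16 − 2.16X; n_A2 = 1.63 − 1.08X; n_A1 = 2.16X.
Total moles n_T = 3.79 − 1.08X.
K_p = p_A1^2 / (p_B1^2 p_A2) with p_i = (n_i/n_T)·P.
At X = 0.367: the mole-fraction product g(X) = Π y_i^ν_i = 0.9247. Since K_p = g(X)·P^{-1}, P = (g/K_p)^(1/1) = (0.9247/0.17)^(1/1) = 5.44 bar.

P = 5.44 bar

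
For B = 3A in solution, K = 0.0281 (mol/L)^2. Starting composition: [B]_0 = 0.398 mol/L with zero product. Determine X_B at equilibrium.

Let X = conversion of B; extent ξ = 0.398·X mol/L.
Concentrations: [B] = 0.398 − 0.398X; [A] = 1.19X.
K = [A]^3 / ([B]).
Equating to 0.0281 (mol/L)^2: the physical root is X = 0.176.

X = 0.176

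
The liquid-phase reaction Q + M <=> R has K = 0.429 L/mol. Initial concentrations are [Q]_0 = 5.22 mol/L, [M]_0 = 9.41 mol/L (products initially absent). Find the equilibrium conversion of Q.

X = 0.710

Let X = conversion of Q; extent ξ = 5.22·X mol/L.
Concentrations: [Q] = 5.22 − 5.22X; [M] = 9.41 − 5.22X; [R] = 5.22X.
K = [R] / ([Q] [M]).
Equating to 0.429 L/mol: the physical root is X = 0.710.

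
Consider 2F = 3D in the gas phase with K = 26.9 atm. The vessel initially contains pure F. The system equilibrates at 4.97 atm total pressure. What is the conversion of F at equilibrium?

X = 0.645

Let X = conversion of F (basis 1 mol F); extent of reaction ξ = 0.5X.
Species balance: n_F = 1 − X; n_D = 1.5X.
Total moles n_T = 1 + 0.5X.
Mole fractions y_i = n_i/n_T; K = p_D^3 / (p_F^2) with p_i = y_i·P.
This yields a degree-3 equation in X; solving on (0,1), X = 0.645.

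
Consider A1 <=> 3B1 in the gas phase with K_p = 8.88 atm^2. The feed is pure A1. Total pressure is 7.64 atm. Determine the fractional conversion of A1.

X = 0.208

Take 1 mol A1 as basis and let X be its fractional conversion, so ξ = X.
Species balance: n_A1 = 1 − X; n_B1 = 3X.
Total moles n_T = 1 + 2X.
With p_i = (n_i/n_T)P, K_p = p_B1^3 / (p_A1).
Substituting and setting equal to 8.88 atm^2 gives a polynomial in X; the root in (0,1) is X = 0.208.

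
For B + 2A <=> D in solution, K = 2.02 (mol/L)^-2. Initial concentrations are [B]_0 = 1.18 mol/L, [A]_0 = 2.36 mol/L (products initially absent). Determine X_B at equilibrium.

X = 0.620

Let X = conversion of B; extent ξ = 1.18·X mol/L.
Concentrations: [B] = 1.18 − 1.18X; [A] = 2.36 − 2.36X; [D] = 1.18X.
K = [D] / ([B] [A]^2).
This equals 2.02 at X = 0.620 (the root in 0 < X < 1).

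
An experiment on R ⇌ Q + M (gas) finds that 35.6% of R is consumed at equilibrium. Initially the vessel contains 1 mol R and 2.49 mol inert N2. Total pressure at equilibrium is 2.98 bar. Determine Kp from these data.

Kp = 0.152 bar

Let X = conversion of R (basis 1 mol R); extent of reaction ξ = X.
Mole table: n_R = 1 − X; n_Q = X; n_M = X; n_I = 2.49 (inert).
Total moles n_T = 3.49 + X.
At X = 0.356: n_R = 0.644, n_Q = 0.356, n_M = 0.356, n_T = 3.85.
p_i = (n_i/n_T)·P. Kp = p_Q p_M / (p_R) = 0.152 bar.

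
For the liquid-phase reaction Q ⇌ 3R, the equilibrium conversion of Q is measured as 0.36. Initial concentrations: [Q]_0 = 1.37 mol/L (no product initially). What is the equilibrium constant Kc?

Kc = 3.69 (mol/L)^2

Let X = conversion of Q.
Concentrations: [Q] = 1.37 − 1.37X; [R] = 4.11X.
At X = 0.36: [Q] = 0.877, [R] = 1.48.
Kc = [R]^3 / ([Q]) = 3.69 (mol/L)^2.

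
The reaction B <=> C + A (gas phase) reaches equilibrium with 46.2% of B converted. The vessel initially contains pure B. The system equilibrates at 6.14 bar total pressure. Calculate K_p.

K_p = 1.67 bar

Basis: 1 mol B initially; let X = conversion of B. Extent ξ = X.
Moles: n_B = 1 − X; n_C = X; n_A = X.
Total moles n_T = 1 + X.
At X = 0.462: n_B = 0.538, n_C = 0.462, n_A = 0.462, n_T = 1.46.
p_i = (n_i/n_T)·P. K_p = p_C p_A / (p_B) = 1.67 bar.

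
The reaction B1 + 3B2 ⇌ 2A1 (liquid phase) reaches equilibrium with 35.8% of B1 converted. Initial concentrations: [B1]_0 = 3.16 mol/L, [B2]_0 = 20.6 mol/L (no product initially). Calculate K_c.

Let X = conversion of B1.
Concentrations: [B1] = 3.16 − 3.16X; [B2] = 20.6 − 9.48X; [A1] = 6.32X.
At X = 0.358: [B1] = 2.03, [B2] = 17.2, [A1] = 2.26.
K_c = [A1]^2 / ([B1] [B2]^3) = 0.000495 (mol/L)^-2.

K_c = 0.000495 (mol/L)^-2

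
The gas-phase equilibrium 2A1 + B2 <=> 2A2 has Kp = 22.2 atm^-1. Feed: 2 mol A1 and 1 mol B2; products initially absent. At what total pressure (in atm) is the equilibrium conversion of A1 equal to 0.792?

P = 6.93 atm

Let X = conversion of A1 (basis 2 mol A1); extent of reaction ξ = X.
At extent ξ: n_A1 = 2 − 2X; n_B2 = 1 − X; n_A2 = 2X.
n_T = Σnᵢ = 3 − X.
Kp = p_A2^2 / (p_A1^2 p_B2) with p_i = (n_i/n_T)·P.
At X = 0.792: the mole-fraction product g(X) = Π y_i^ν_i = 153.9. Since Kp = g(X)·P^{-1}, P = (g/Kp)^(1/1) = (153.9/22.2)^(1/1) = 6.93 atm.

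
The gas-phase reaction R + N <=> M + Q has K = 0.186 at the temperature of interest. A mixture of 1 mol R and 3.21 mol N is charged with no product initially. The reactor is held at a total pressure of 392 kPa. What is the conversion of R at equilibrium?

X = 0.501

Let X = conversion of R (basis 1 mol R); extent of reaction ξ = X.
Mole table: n_R = 1 − X; n_N = 3.21 − X; n_M = X; n_Q = X.
n_T stays at 4.21 (no change in mole number).
y_i = n_i/n_T, p_i = y_i·P. K = p_M p_Q / (p_R p_N).
This yields a degree-2 equation in X; solving on (0,1), X = 0.501.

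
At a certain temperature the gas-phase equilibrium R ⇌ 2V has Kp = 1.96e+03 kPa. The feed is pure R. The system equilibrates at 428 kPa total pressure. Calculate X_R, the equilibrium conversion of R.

Basis: 1 mol R initially; let X = conversion of R. Extent ξ = X.
Species balance: n_R = 1 − X; n_V = 2X.
n_T = Σnᵢ = 1 + X.
Mole fractions y_i = n_i/n_T; Kp = p_V^2 / (p_R) with p_i = y_i·P.
Setting this equal to 1.96e+03 kPa and taking the physical root (0 < X < 1) gives X = 0.731.

X = 0.731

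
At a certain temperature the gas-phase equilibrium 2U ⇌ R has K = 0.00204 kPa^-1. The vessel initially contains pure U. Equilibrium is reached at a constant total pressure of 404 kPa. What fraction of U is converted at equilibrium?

X = 0.518

Basis: 1 mol U initially; let X = conversion of U. Extent ξ = 0.5X.
At extent ξ: n_U = 1 − X; n_R = 0.5X.
Total moles n_T = 1 − 0.5X.
Mole fractions y_i = n_i/n_T; K = p_R / (p_U^2) with p_i = y_i·P.
Setting this equal to 0.00204 kPa^-1 and taking the physical root (0 < X < 1) gives X = 0.518.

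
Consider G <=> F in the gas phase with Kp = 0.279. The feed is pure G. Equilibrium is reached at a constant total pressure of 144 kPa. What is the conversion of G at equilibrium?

X = 0.218

Let X = conversion of G (basis 1 mol G); extent of reaction ξ = X.
Mole table: n_G = 1 − X; n_F = X.
n_T stays at 1 (no change in mole number).
Mole fractions y_i = n_i/n_T; Kp = p_F / (p_G) with p_i = y_i·P.
Setting this equal to 0.279 and taking the physical root (0 < X < 1) gives X = 0.218.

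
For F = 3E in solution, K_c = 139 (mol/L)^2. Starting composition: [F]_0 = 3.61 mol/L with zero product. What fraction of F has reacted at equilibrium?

Let X = conversion of F; extent ξ = 3.61·X mol/L.
Concentrations: [F] = 3.61 − 3.61X; [E] = 10.8X.
K_c = [E]^3 / ([F]).
Setting equal to 139 and solving for X on (0,1) gives X = 0.559.

X = 0.559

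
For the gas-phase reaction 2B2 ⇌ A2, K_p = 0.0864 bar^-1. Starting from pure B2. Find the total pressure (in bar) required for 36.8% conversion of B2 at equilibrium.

P = 4.35 bar

Take 1 mol B2 as basis and let X be its fractional conversion, so ξ = 0.5X.
Moles: n_B2 = 1 − X; n_A2 = 0.5X.
Total moles n_T = 1 − 0.5X.
K_p = p_A2 / (p_B2^2) with p_i = (n_i/n_T)·P.
At X = 0.368: the mole-fraction product g(X) = Π y_i^ν_i = 0.3759. Since K_p = g(X)·P^{-1}, P = (g/K_p)^(1/1) = (0.3759/0.0864)^(1/1) = 4.35 bar.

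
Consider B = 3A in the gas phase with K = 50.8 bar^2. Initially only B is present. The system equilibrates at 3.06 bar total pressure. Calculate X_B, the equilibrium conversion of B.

X = 0.702

Basis: 1 mol B initially; let X = conversion of B. Extent ξ = X.
Moles: n_B = 1 − X; n_A = 3X.
Total moles n_T = 1 + 2X.
y_i = n_i/n_T, p_i = y_i·P. K = p_A^3 / (p_B).
Equating to 50.8 bar^2 and solving on 0 < X < 1: X = 0.702.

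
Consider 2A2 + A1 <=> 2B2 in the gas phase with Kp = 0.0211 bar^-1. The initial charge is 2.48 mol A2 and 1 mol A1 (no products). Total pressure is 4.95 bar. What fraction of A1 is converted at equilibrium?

Basis: 1 mol A1 initially; let X = conversion of A1. Extent ξ = X.
Mole table: n_A2 = 2.48 − 2X; n_A1 = 1 − X; n_B2 = 2X.
n_T = Σnᵢ = 3.48 − X.
With p_i = (n_i/n_T)P, Kp = p_B2^2 / (p_A2^2 p_A1).
Equating to 0.0211 bar^-1 and solving on 0 < X < 1: X = 0.173.

X = 0.173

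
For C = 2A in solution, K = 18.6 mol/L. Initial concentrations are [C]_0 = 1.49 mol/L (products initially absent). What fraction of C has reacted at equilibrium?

X = 0.797

Let X = conversion of C; extent ξ = 1.49·X mol/L.
Concentrations: [C] = 1.49 − 1.49X; [A] = 2.98X.
K = [A]^2 / ([C]).
Setting equal to 18.6 and solving for X on (0,1) gives X = 0.797.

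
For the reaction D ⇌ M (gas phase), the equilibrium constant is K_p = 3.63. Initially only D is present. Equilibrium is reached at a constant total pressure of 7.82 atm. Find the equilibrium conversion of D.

Basis: 1 mol D initially; let X = conversion of D. Extent ξ = X.
Species balance: n_D = 1 − X; n_M = X.
Since Δν = 0, n_T = 1 throughout.
With p_i = (n_i/n_T)P, K_p = p_M / (p_D).
Substituting and setting equal to 3.63 gives a polynomial in X; the root in (0,1) is X = 0.784.

X = 0.784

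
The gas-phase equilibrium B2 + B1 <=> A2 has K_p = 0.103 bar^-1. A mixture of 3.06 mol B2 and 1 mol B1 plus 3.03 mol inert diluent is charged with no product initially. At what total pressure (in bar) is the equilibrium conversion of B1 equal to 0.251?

Basis: 1 mol B1 initially; let X = conversion of B1. Extent ξ = X.
Mole table: n_B2 = 3.06 − X; n_B1 = 1 − X; n_A2 = X; n_I = 3.03 (inert).
Total moles n_T = 7.09 − X.
K_p = p_A2 / (p_B2 p_B1) with p_i = (n_i/n_T)·P.
At X = 0.251: the mole-fraction product g(X) = Π y_i^ν_i = 0.8159. Since K_p = g(X)·P^{-1}, P = (g/K_p)^(1/1) = (0.8159/0.103)^(1/1) = 7.92 bar.

P = 7.92 bar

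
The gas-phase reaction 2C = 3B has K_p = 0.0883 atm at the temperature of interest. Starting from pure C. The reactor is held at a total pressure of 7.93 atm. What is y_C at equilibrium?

Basis: 1 mol C initially; let X = conversion of C. Extent ξ = 0.5X.
Moles: n_C = 1 − X; n_B = 1.5X.
Summing: n_T = 1 + 0.5X.
y_i = n_i/n_T, p_i = y_i·P. K_p = p_B^3 / (p_C^2).
Equating to 0.0883 atm and solving on 0 < X < 1: X = 0.138.
Then n_C = 0.862, n_T = 1.07, so y_C = 0.807.

y_C = 0.807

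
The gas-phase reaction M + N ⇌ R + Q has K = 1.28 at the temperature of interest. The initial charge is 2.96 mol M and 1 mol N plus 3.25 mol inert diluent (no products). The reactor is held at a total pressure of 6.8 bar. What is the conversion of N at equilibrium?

X = 0.781

Take 1 mol N as basis and let X be its fractional conversion, so ξ = X.
Species balance: n_M = 2.96 − X; n_N = 1 − X; n_R = X; n_Q = X; n_I = 3.25 (inert).
n_T stays at 7.21 (no change in mole number).
y_i = n_i/n_T, p_i = y_i·P. K = p_R p_Q / (p_M p_N).
Equating to 1.28 and solving on 0 < X < 1: X = 0.781.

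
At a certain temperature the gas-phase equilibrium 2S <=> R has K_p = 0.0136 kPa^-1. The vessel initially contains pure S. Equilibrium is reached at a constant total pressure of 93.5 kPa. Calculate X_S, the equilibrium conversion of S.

Let X = conversion of S (basis 1 mol S); extent of reaction ξ = 0.5X.
At extent ξ: n_S = 1 − X; n_R = 0.5X.
n_T = Σnᵢ = 1 − 0.5X.
With p_i = (n_i/n_T)P, K_p = p_R / (p_S^2).
Substituting and setting equal to 0.0136 kPa^-1 gives a polynomial in X; the root in (0,1) is X = 0.595.

X = 0.595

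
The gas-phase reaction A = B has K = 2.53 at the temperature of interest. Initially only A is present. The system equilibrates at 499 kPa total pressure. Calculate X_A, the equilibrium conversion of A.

X = 0.717

Basis: 1 mol A initially; let X = conversion of A. Extent ξ = X.
Mole table: n_A = 1 − X; n_B = X.
Total moles n_T = 1 (Δν = 0, constant).
With p_i = (n_i/n_T)P, K = p_B / (p_A).
This yields a degree-1 equation in X; solving on (0,1), X = 0.717.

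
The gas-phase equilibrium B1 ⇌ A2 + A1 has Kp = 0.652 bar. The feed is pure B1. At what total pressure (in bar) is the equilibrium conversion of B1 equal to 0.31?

P = 6.13 bar

Basis: 1 mol B1 initially; let X = conversion of B1. Extent ξ = X.
Species balance: n_B1 = 1 − X; n_A2 = X; n_A1 = X.
n_T = Σnᵢ = 1 + X.
Kp = p_A2 p_A1 / (p_B1) with p_i = (n_i/n_T)·P.
At X = 0.31: the mole-fraction product g(X) = Π y_i^ν_i = 0.1063. Since Kp = g(X)·P^{1}, P = (Kp/g)^(1/1) = (0.652/0.1063)^(1/1) = 6.13 bar.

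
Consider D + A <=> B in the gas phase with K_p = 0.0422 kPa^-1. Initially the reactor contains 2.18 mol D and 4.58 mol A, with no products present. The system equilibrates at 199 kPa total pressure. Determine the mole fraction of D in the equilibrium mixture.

Let X = conversion of D (basis 2.18 mol D); extent of reaction ξ = 2.18X.
Moles: n_D = 2.18 − 2.18X; n_A = 4.58 − 2.18X; n_B = 2.18X.
n_T = Σnᵢ = 6.76 − 2.18X.
y_i = n_i/n_T, p_i = y_i·P. K_p = p_B / (p_D p_A).
Equating to 0.0422 kPa^-1 and solving on 0 < X < 1: X = 0.825.
Then n_D = 0.382, n_T = 4.96, so y_D = 0.077.

y_D = 0.077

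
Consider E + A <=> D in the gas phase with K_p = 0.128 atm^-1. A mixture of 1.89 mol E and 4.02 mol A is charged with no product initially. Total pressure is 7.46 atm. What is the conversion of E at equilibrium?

X = 0.378

Basis: 1.89 mol E initially; let X = conversion of E. Extent ξ = 1.89X.
Species balance: n_E = 1.89 − 1.89X; n_A = 4.02 − 1.89X; n_D = 1.89X.
n_T = Σnᵢ = 5.91 − 1.89X.
Mole fractions y_i = n_i/n_T; K_p = p_D / (p_E p_A) with p_i = y_i·P.
Setting this equal to 0.128 atm^-1 and taking the physical root (0 < X < 1) gives X = 0.378.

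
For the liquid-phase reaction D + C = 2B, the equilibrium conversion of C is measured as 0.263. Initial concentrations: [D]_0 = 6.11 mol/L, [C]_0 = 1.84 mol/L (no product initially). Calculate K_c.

Let X = conversion of C.
Concentrations: [D] = 6.11 − 1.84X; [C] = 1.84 − 1.84X; [B] = 3.68X.
At X = 0.263: [D] = 5.63, [C] = 1.36, [B] = 0.968.
K_c = [B]^2 / ([D] [C]) = 0.123.

K_c = 0.123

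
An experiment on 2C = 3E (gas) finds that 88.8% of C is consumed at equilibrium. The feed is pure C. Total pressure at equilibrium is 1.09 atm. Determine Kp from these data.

Let X = conversion of C (basis 1 mol C); extent of reaction ξ = 0.5X.
Moles: n_C = 1 − X; n_E = 1.5X.
Summing: n_T = 1 + 0.5X.
At X = 0.888: n_C = 0.112, n_E = 1.33, n_T = 1.44.
p_i = (n_i/n_T)·P. Kp = p_E^3 / (p_C^2) = 142 atm.

Kp = 142 atm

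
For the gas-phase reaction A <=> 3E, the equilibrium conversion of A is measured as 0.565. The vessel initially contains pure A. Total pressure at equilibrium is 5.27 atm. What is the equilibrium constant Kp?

Let X = conversion of A (basis 1 mol A); extent of reaction ξ = X.
Mole table: n_A = 1 − X; n_E = 3X.
Summing: n_T = 1 + 2X.
At X = 0.565: n_A = 0.435, n_E = 1.69, n_T = 2.13.
p_i = (n_i/n_T)·P. Kp = p_E^3 / (p_A) = 68.5 atm^2.

Kp = 68.5 atm^2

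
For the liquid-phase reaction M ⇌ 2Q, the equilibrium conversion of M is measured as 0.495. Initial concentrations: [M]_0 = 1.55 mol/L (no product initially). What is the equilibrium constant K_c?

Let X = conversion of M.
Concentrations: [M] = 1.55 − 1.55X; [Q] = 3.1X.
At X = 0.495: [M] = 0.783, [Q] = 1.53.
K_c = [Q]^2 / ([M]) = 3.01 mol/L.

K_c = 3.01 mol/L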